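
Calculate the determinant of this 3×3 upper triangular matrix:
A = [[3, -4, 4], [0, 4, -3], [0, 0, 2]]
24

The determinant of a triangular matrix is the product of its diagonal entries (the off-diagonal entries above the diagonal do not affect it).
det(A) = (3) * (4) * (2) = 24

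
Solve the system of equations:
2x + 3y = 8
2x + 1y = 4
x = 1, y = 2

Use elimination (row reduction):
Equation 1: 2x + 3y = 8.
Equation 2: 2x + 1y = 4.
Multiply Eq1 by 2 and Eq2 by 2: 4x + 6y = 16;  4x + 2y = 8.
Subtract: (-4)y = -8, so y = 2.
Back-substitute into Eq1: 2x + 3*(2) = 8, so x = 1.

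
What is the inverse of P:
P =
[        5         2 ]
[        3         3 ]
det(P) = 9
P⁻¹ =
[      1/3      -2/9 ]
[     -1/3       5/9 ]

For a 2×2 matrix P = [[a, b], [c, d]] with det(P) ≠ 0, P⁻¹ = (1/det(P)) * [[d, -b], [-c, a]].
det(P) = (5)*(3) - (2)*(3) = 15 - 6 = 9.
P⁻¹ = (1/9) * [[3, -2], [-3, 5]].
Dividing each entry by 9 and reducing:
P⁻¹ =
[      1/3      -2/9 ]
[     -1/3       5/9 ]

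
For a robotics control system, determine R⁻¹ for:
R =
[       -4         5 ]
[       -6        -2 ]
det(R) = 38
R⁻¹ =
[    -1/19     -5/38 ]
[     3/19     -2/19 ]

For a 2×2 matrix R = [[a, b], [c, d]] with det(R) ≠ 0, R⁻¹ = (1/det(R)) * [[d, -b], [-c, a]].
det(R) = (-4)*(-2) - (5)*(-6) = 8 + 30 = 38.
R⁻¹ = (1/38) * [[-2, -5], [6, -4]].
Dividing each entry by 38 and reducing:
R⁻¹ =
[    -1/19     -5/38 ]
[     3/19     -2/19 ]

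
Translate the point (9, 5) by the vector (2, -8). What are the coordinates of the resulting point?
(11, -3)

Translation by (2, -8):
x' = 9 + 2 = 11
y' = 5 + -8 = -3
Homogeneous matrix: [[1, 0, 2], [0, 1, -8], [0, 0, 1]]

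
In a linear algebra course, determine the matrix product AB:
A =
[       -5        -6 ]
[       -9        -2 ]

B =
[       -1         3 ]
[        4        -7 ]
AB =
[      -19        27 ]
[        1       -13 ]

Matrix multiplication: (AB)[i][j] = sum over k of A[i][k] * B[k][j].
  (AB)[0][0] = (-5)*(-1) + (-6)*(4) = -19
  (AB)[0][1] = (-5)*(3) + (-6)*(-7) = 27
  (AB)[1][0] = (-9)*(-1) + (-2)*(4) = 1
  (AB)[1][1] = (-9)*(3) + (-2)*(-7) = -13
AB =
[      -19        27 ]
[        1       -13 ]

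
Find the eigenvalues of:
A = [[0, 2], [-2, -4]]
λ = -2, -2

Solve det(A - λI) = 0. For a 2×2 matrix this is λ² - (trace)λ + det = 0.
trace(A) = 0 - 4 = -4.
det(A) = (0)*(-4) - (2)*(-2) = 0 + 4 = 4.
Characteristic equation: λ² - (-4)λ + (4) = 0.
Discriminant: (-4)² - 4*(4) = 16 - 16 = 0.
Roots: λ = (-4 ± √0) / 2 = -2, -2.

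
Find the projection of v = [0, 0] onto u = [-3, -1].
[0, 0]

The projection of v onto u is proj_u(v) = ((v·u) / (u·u)) · u.
v·u = (0)*(-3) + (0)*(-1) = 0.
u·u = (-3)*(-3) + (-1)*(-1) = 10.
coefficient = 0 / 10 = 0.
proj_u(v) = 0 · [-3, -1] = [0, 0].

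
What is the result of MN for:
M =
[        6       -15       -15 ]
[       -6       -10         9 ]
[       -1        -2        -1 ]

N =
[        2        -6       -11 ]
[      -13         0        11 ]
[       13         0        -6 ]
MN =
[       12       -36      -141 ]
[      235        36       -98 ]
[       11         6        -5 ]

Matrix multiplication: (MN)[i][j] = sum over k of M[i][k] * N[k][j].
  (MN)[0][0] = (6)*(2) + (-15)*(-13) + (-15)*(13) = 12
  (MN)[0][1] = (6)*(-6) + (-15)*(0) + (-15)*(0) = -36
  (MN)[0][2] = (6)*(-11) + (-15)*(11) + (-15)*(-6) = -141
  (MN)[1][0] = (-6)*(2) + (-10)*(-13) + (9)*(13) = 235
  (MN)[1][1] = (-6)*(-6) + (-10)*(0) + (9)*(0) = 36
  (MN)[1][2] = (-6)*(-11) + (-10)*(11) + (9)*(-6) = -98
  (MN)[2][0] = (-1)*(2) + (-2)*(-13) + (-1)*(13) = 11
  (MN)[2][1] = (-1)*(-6) + (-2)*(0) + (-1)*(0) = 6
  (MN)[2][2] = (-1)*(-11) + (-2)*(11) + (-1)*(-6) = -5
MN =
[       12       -36      -141 ]
[      235        36       -98 ]
[       11         6        -5 ]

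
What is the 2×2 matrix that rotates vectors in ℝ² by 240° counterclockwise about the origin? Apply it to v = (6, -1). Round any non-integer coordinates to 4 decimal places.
R = [[-1/2, √3/2], [-√3/2, -1/2]]; R·v = (-3.8660, -4.6962)

A counterclockwise rotation by angle θ in ℝ² has matrix R(θ) = [[cos θ, -sin θ], [sin θ, cos θ]].
For θ = 240°: cos θ = -1/2, sin θ = -√3/2.
R(240°) = [[-1/2, √3/2], [-√3/2, -1/2]].
R·v = [-1/2·6 + (√3/2)·-1, -√3/2·6 + -1/2·-1] = (-3.8660, -4.6962).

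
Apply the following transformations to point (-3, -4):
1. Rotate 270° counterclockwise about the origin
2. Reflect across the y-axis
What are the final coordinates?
(4, 3)

Step 1: Rotate 270° → (-4, 3)
Step 2: Reflect across the y-axis → (4, 3)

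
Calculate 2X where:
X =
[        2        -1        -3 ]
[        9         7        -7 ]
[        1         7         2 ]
2X =
[        4        -2        -6 ]
[       18        14       -14 ]
[        2        14         4 ]

Scalar multiplication is elementwise: (2X)[i][j] = 2 * X[i][j].
  (2X)[0][0] = 2 * (2) = 4
  (2X)[0][1] = 2 * (-1) = -2
  (2X)[0][2] = 2 * (-3) = -6
  (2X)[1][0] = 2 * (9) = 18
  (2X)[1][1] = 2 * (7) = 14
  (2X)[1][2] = 2 * (-7) = -14
  (2X)[2][0] = 2 * (1) = 2
  (2X)[2][1] = 2 * (7) = 14
  (2X)[2][2] = 2 * (2) = 4
2X =
[        4        -2        -6 ]
[       18        14       -14 ]
[        2        14         4 ]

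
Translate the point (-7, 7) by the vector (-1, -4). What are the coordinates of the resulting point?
(-8, 3)

Translation by (-1, -4):
x' = -7 + -1 = -8
y' = 7 + -4 = 3
Homogeneous matrix: [[1, 0, -1], [0, 1, -4], [0, 0, 1]]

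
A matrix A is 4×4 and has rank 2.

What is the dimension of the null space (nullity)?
2

The rank-nullity theorem for an m×n matrix states:
rank(A) + nullity(A) = n (the number of columns).
Here n = 4 and rank(A) = 2, so nullity(A) = 4 - 2 = 2.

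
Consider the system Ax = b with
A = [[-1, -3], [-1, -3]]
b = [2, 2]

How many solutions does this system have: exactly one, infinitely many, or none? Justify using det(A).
Infinitely many solutions

det(A) = (-1)*(-3) - (-3)*(-1) = 0, so A is singular (column 2 is 3 times column 1).
b = [2, 2] = -2 * column 1 of A, so b lies in the column space of A.
A singular matrix whose right-hand side is in its column space gives a 1-parameter family of solutions — infinitely many.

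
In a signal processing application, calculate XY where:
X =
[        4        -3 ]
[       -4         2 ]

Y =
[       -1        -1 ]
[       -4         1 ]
XY =
[        8        -7 ]
[       -4         6 ]

Matrix multiplication: (XY)[i][j] = sum over k of X[i][k] * Y[k][j].
  (XY)[0][0] = (4)*(-1) + (-3)*(-4) = 8
  (XY)[0][1] = (4)*(-1) + (-3)*(1) = -7
  (XY)[1][0] = (-4)*(-1) + (2)*(-4) = -4
  (XY)[1][1] = (-4)*(-1) + (2)*(1) = 6
XY =
[        8        -7 ]
[       -4         6 ]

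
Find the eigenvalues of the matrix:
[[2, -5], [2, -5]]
λ = -3 and λ = 0

Characteristic equation: det(A - λI) = 0
λ² - (trace)λ + (det) = 0
λ² - (-3)λ + (0) = 0
λ² + 3λ + 0 = 0
Solving: λ = -3, 0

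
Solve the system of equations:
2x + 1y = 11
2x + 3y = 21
x = 3, y = 5

Use elimination (row reduction):
Equation 1: 2x + 1y = 11.
Equation 2: 2x + 3y = 21.
Multiply Eq1 by 2 and Eq2 by 2: 4x + 2y = 22;  4x + 6y = 42.
Subtract: (4)y = 20, so y = 5.
Back-substitute into Eq1: 2x + 1*(5) = 11, so x = 3.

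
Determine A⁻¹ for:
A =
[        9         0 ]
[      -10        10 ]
det(A) = 90
A⁻¹ =
[      1/9         0 ]
[      1/9      1/10 ]

For a 2×2 matrix A = [[a, b], [c, d]] with det(A) ≠ 0, A⁻¹ = (1/det(A)) * [[d, -b], [-c, a]].
det(A) = (9)*(10) - (0)*(-10) = 90 - 0 = 90.
A⁻¹ = (1/90) * [[10, 0], [10, 9]].
Dividing each entry by 90 and reducing:
A⁻¹ =
[      1/9         0 ]
[      1/9      1/10 ]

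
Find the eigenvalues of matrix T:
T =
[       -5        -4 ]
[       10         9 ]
λ = -1, 5

Solve det(T - λI) = 0. For a 2×2 matrix the characteristic equation is λ² - (trace)λ + det = 0.
trace(T) = a + d = -5 + 9 = 4.
det(T) = a*d - b*c = (-5)*(9) - (-4)*(10) = -45 + 40 = -5.
Characteristic equation: λ² - (4)λ + (-5) = 0.
Discriminant = (4)² - 4*(-5) = 16 + 20 = 36.
λ = (4 ± √36) / 2 = (4 ± 6) / 2 = -1, 5.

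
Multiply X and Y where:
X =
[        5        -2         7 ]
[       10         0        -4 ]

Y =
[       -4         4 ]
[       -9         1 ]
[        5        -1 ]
XY =
[       33        11 ]
[      -60        44 ]

Matrix multiplication: (XY)[i][j] = sum over k of X[i][k] * Y[k][j].
  (XY)[0][0] = (5)*(-4) + (-2)*(-9) + (7)*(5) = 33
  (XY)[0][1] = (5)*(4) + (-2)*(1) + (7)*(-1) = 11
  (XY)[1][0] = (10)*(-4) + (0)*(-9) + (-4)*(5) = -60
  (XY)[1][1] = (10)*(4) + (0)*(1) + (-4)*(-1) = 44
XY =
[       33        11 ]
[      -60        44 ]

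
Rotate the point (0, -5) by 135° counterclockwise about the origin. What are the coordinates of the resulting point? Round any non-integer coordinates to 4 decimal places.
(3.5355, 3.5355)

Rotation matrix R(θ) = [[cos θ, -sin θ], [sin θ, cos θ]]; for θ = 135°:
R = [[-√2/2, -√2/2], [√2/2, -√2/2]]
Result: R × [0, -5]ᵀ = [-√2/2·0 + (-√2/2)·-5, √2/2·0 + (-√2/2)·-5]ᵀ = (3.5355, 3.5355)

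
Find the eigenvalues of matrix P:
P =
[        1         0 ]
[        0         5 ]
λ = 1, 5

Solve det(P - λI) = 0. For a 2×2 matrix the characteristic equation is λ² - (trace)λ + det = 0.
trace(P) = a + d = 1 + 5 = 6.
det(P) = a*d - b*c = (1)*(5) - (0)*(0) = 5 - 0 = 5.
Characteristic equation: λ² - (6)λ + (5) = 0.
Discriminant = (6)² - 4*(5) = 36 - 20 = 16.
λ = (6 ± √16) / 2 = (6 ± 4) / 2 = 1, 5.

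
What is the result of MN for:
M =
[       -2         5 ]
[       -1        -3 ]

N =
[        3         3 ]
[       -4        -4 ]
MN =
[      -26       -26 ]
[        9         9 ]

Matrix multiplication: (MN)[i][j] = sum over k of M[i][k] * N[k][j].
  (MN)[0][0] = (-2)*(3) + (5)*(-4) = -26
  (MN)[0][1] = (-2)*(3) + (5)*(-4) = -26
  (MN)[1][0] = (-1)*(3) + (-3)*(-4) = 9
  (MN)[1][1] = (-1)*(3) + (-3)*(-4) = 9
MN =
[      -26       -26 ]
[        9         9 ]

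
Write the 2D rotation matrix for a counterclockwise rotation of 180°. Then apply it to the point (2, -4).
R = [[-1, 0], [0, -1]]; R·(2, -4) = (-2, 4)

Rotation matrix formula: R(θ) = [[cos θ, -sin θ], [sin θ, cos θ]]
For θ = 180°:
cos(180°) = -1
sin(180°) = 0
R = [[-1, 0], [0, -1]]
Apply to (2, -4): [-1·2 + (0)·-4, 0·2 + -1·-4] = (-2, 4)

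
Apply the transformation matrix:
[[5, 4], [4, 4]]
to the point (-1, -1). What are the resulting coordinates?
(-9, -8)

Matrix multiplication:
[[5, 4], [4, 4]] × [-1, -1]ᵀ
= [5×-1 + 4×-1, 4×-1 + 4×-1]ᵀ
= [-9.0000, -8.0000]ᵀ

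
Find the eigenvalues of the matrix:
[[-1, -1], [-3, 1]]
λ = -2 and λ = 2

Characteristic equation: det(A - λI) = 0
λ² - (trace)λ + (det) = 0
λ² - (0)λ + (-4) = 0
λ² - 0λ - 4 = 0
Solving: λ = -2, 2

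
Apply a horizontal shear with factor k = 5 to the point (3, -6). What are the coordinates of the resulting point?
(-27, -6)

Shear matrix for horizontal shear with factor k = 5:
[[1, 5], [0, 1]]
Result: (3, -6) → (-27, -6)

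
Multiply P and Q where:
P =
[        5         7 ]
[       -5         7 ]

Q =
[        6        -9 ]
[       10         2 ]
PQ =
[      100       -31 ]
[       40        59 ]

Matrix multiplication: (PQ)[i][j] = sum over k of P[i][k] * Q[k][j].
  (PQ)[0][0] = (5)*(6) + (7)*(10) = 100
  (PQ)[0][1] = (5)*(-9) + (7)*(2) = -31
  (PQ)[1][0] = (-5)*(6) + (7)*(10) = 40
  (PQ)[1][1] = (-5)*(-9) + (7)*(2) = 59
PQ =
[      100       -31 ]
[       40        59 ]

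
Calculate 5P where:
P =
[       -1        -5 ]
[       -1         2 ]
5P =
[       -5       -25 ]
[       -5        10 ]

Scalar multiplication is elementwise: (5P)[i][j] = 5 * P[i][j].
  (5P)[0][0] = 5 * (-1) = -5
  (5P)[0][1] = 5 * (-5) = -25
  (5P)[1][0] = 5 * (-1) = -5
  (5P)[1][1] = 5 * (2) = 10
5P =
[       -5       -25 ]
[       -5        10 ]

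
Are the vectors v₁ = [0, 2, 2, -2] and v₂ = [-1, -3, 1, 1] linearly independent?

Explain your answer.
Yes, linearly independent

Two vectors are linearly dependent iff one is a scalar multiple of the other.
No single scalar k satisfies v₂ = k·v₁ (the ratios of corresponding entries disagree), so v₁ and v₂ are linearly independent.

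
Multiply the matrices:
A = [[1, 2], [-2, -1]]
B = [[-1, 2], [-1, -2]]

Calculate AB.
[[-3, -2], [3, -2]]

Each entry (i,j) of AB = sum over k of A[i][k]*B[k][j].
(AB)[0][0] = (1)*(-1) + (2)*(-1) = -3
(AB)[0][1] = (1)*(2) + (2)*(-2) = -2
(AB)[1][0] = (-2)*(-1) + (-1)*(-1) = 3
(AB)[1][1] = (-2)*(2) + (-1)*(-2) = -2
AB = [[-3, -2], [3, -2]]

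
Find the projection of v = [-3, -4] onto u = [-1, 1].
[1/2, -1/2]

The projection of v onto u is proj_u(v) = ((v·u) / (u·u)) · u.
v·u = (-3)*(-1) + (-4)*(1) = -1.
u·u = (-1)*(-1) + (1)*(1) = 2.
coefficient = -1 / 2 = -1/2.
proj_u(v) = -1/2 · [-1, 1] = [1/2, -1/2].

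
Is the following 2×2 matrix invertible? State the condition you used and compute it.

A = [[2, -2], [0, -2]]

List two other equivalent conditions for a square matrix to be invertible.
Yes, invertible; det(A) = -4 ≠ 0. Equivalent conditions: rank(A) = 2; Ax = 0 has only the trivial solution; 0 is not an eigenvalue; the columns of A are linearly independent.

To check invertibility, compute det(A).
The given matrix is triangular, so det(A) equals the product of its diagonal entries = -4 ≠ 0.
Since det(A) ≠ 0, A is invertible.
Equivalent conditions for a square matrix A to be invertible:
- rank(A) = 2 (full rank).
- The homogeneous system Ax = 0 has only the trivial solution x = 0.
- 0 is not an eigenvalue of A.
- The columns (equivalently rows) of A are linearly independent.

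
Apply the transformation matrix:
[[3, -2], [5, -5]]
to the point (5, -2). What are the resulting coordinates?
(19, 35)

Matrix multiplication:
[[3, -2], [5, -5]] × [5, -2]ᵀ
= [3×5 + -2×-2, 5×5 + -5×-2]ᵀ
= [19.0000, 35.0000]ᵀ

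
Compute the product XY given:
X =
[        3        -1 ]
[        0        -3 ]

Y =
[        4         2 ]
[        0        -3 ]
XY =
[       12         9 ]
[        0         9 ]

Matrix multiplication: (XY)[i][j] = sum over k of X[i][k] * Y[k][j].
  (XY)[0][0] = (3)*(4) + (-1)*(0) = 12
  (XY)[0][1] = (3)*(2) + (-1)*(-3) = 9
  (XY)[1][0] = (0)*(4) + (-3)*(0) = 0
  (XY)[1][1] = (0)*(2) + (-3)*(-3) = 9
XY =
[       12         9 ]
[        0         9 ]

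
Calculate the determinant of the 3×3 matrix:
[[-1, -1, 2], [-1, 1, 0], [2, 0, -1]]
-2

Expansion along first row:
det = -1·det([[1,0],[0,-1]]) - -1·det([[-1,0],[2,-1]]) + 2·det([[-1,1],[2,0]])
    = -1·(1·-1 - 0·0) - -1·(-1·-1 - 0·2) + 2·(-1·0 - 1·2)
    = -1·-1 - -1·1 + 2·-2
    = 1 + 1 + -4 = -2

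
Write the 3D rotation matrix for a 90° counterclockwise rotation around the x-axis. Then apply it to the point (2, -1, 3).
R = [[1, 0, 0], [0, 0, -1], [0, 1, 0]]; R·(2, -1, 3) = (2, -3, -1)

Rotation matrix for 90° around x-axis:
cos(90°) = 0, sin(90°) = 1
R = [[1, 0, 0], [0, 0, -1], [0, 1, 0]]
Apply to (2, -1, 3): R·[2, -1, 3]ᵀ = (2, -3, -1)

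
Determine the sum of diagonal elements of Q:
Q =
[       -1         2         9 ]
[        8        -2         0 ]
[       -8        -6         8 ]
tr(Q) = -1 - 2 + 8 = 5

The trace of a square matrix is the sum of its diagonal entries.
Diagonal entries of Q: Q[0][0] = -1, Q[1][1] = -2, Q[2][2] = 8.
tr(Q) = -1 - 2 + 8 = 5.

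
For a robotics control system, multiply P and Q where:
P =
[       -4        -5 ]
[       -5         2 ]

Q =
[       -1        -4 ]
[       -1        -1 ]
PQ =
[        9        21 ]
[        3        18 ]

Matrix multiplication: (PQ)[i][j] = sum over k of P[i][k] * Q[k][j].
  (PQ)[0][0] = (-4)*(-1) + (-5)*(-1) = 9
  (PQ)[0][1] = (-4)*(-4) + (-5)*(-1) = 21
  (PQ)[1][0] = (-5)*(-1) + (2)*(-1) = 3
  (PQ)[1][1] = (-5)*(-4) + (2)*(-1) = 18
PQ =
[        9        21 ]
[        3        18 ]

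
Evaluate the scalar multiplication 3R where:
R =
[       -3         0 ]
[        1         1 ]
3R =
[       -9         0 ]
[        3         3 ]

Scalar multiplication is elementwise: (3R)[i][j] = 3 * R[i][j].
  (3R)[0][0] = 3 * (-3) = -9
  (3R)[0][1] = 3 * (0) = 0
  (3R)[1][0] = 3 * (1) = 3
  (3R)[1][1] = 3 * (1) = 3
3R =
[       -9         0 ]
[        3         3 ]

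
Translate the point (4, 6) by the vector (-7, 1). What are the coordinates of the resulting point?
(-3, 7)

Translation by (-7, 1):
x' = 4 + -7 = -3
y' = 6 + 1 = 7
Homogeneous matrix: [[1, 0, -7], [0, 1, 1], [0, 0, 1]]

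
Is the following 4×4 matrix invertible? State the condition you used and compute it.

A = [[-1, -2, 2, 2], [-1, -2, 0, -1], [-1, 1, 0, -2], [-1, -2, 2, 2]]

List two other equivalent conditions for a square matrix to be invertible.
No, not invertible; det(A) = 0 (two rows are equal, so the rows are linearly dependent). Equivalent conditions (failing for this A): rank(A) < 4; Ax = 0 has non-trivial solutions; 0 is an eigenvalue; the columns are linearly dependent.

To check invertibility, compute det(A).
In this matrix, row 0 and the last row are identical, so one row is a scalar multiple of another and the rows are linearly dependent.
A matrix with linearly dependent rows has det = 0 and is not invertible.
Equivalent failed conditions:
- rank(A) < 4.
- Ax = 0 has non-trivial solutions.
- 0 is an eigenvalue.
- The columns are linearly dependent.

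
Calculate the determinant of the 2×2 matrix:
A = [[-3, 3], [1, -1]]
0

For A = [[a, b], [c, d]], det(A) = a*d - b*c.
det(A) = (-3)*(-1) - (3)*(1) = 3 - 3 = 0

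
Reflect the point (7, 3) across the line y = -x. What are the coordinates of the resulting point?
(-3, -7)

Reflection across line y = -x: (7, 3) → (-3, -7)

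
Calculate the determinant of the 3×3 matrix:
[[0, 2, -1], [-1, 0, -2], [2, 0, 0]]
-8

Expansion along first row:
det = 0·det([[0,-2],[0,0]]) - 2·det([[-1,-2],[2,0]]) + -1·det([[-1,0],[2,0]])
    = 0·(0·0 - -2·0) - 2·(-1·0 - -2·2) + -1·(-1·0 - 0·2)
    = 0·0 - 2·4 + -1·0
    = 0 + -8 + 0 = -8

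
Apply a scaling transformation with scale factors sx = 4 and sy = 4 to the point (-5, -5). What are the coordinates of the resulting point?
(-20, -20)

Scaling matrix:
[[4, 0], [0, 4]]
Result: (-5 × 4, -5 × 4) = (-20, -20)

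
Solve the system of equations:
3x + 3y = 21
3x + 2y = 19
x = 5, y = 2

Use elimination (row reduction):
Equation 1: 3x + 3y = 21.
Equation 2: 3x + 2y = 19.
Multiply Eq1 by 3 and Eq2 by 3: 9x + 9y = 63;  9x + 6y = 57.
Subtract: (-3)y = -6, so y = 2.
Back-substitute into Eq1: 3x + 3*(2) = 21, so x = 5.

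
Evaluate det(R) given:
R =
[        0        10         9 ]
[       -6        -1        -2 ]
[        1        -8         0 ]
det(R) = 421

Expand along row 0 (cofactor expansion): det(R) = a*(e*i - f*h) - b*(d*i - f*g) + c*(d*h - e*g), where the 3×3 is [[a, b, c], [d, e, f], [g, h, i]].
Minor M_00 = (-1)*(0) - (-2)*(-8) = 0 - 16 = -16.
Minor M_01 = (-6)*(0) - (-2)*(1) = 0 + 2 = 2.
Minor M_02 = (-6)*(-8) - (-1)*(1) = 48 + 1 = 49.
det(R) = (0)*(-16) - (10)*(2) + (9)*(49) = 0 - 20 + 441 = 421.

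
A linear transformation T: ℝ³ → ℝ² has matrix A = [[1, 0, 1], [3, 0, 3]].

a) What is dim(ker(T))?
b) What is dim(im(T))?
dim(ker) = 2, dim(im) = 1

Observe that row 2 = 3 × row 1 (so the rows are linearly dependent).
Thus rank(A) = 1 (only one linearly independent row).
dim(im(T)) = rank(A) = 1.
By the rank-nullity theorem applied to T: ℝ³ → ℝ², rank(A) + nullity(A) = 3 (the domain dimension), so dim(ker(T)) = 3 - 1 = 2.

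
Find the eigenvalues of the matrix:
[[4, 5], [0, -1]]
λ = -1 and λ = 4

Characteristic equation: det(A - λI) = 0
λ² - (trace)λ + (det) = 0
λ² - (3)λ + (-4) = 0
λ² - 3λ - 4 = 0
Solving: λ = -1, 4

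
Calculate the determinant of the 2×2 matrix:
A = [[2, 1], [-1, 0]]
1

For A = [[a, b], [c, d]], det(A) = a*d - b*c.
det(A) = (2)*(0) - (1)*(-1) = 0 - -1 = 1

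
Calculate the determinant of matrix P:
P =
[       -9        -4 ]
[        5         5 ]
det(P) = -25

For a 2×2 matrix [[a, b], [c, d]], det = a*d - b*c.
det(P) = (-9)*(5) - (-4)*(5) = -45 + 20 = -25.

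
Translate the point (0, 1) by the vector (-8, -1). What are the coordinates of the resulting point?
(-8, 0)

Translation by (-8, -1):
x' = 0 + -8 = -8
y' = 1 + -1 = 0
Homogeneous matrix: [[1, 0, -8], [0, 1, -1], [0, 0, 1]]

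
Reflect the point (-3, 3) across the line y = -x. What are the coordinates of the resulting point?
(-3, 3)

Reflection across line y = -x: (-3, 3) → (-3, 3)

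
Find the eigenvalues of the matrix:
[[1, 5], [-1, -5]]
λ = -4 and λ = 0

Characteristic equation: det(A - λI) = 0
λ² - (trace)λ + (det) = 0
λ² - (-4)λ + (0) = 0
λ² + 4λ + 0 = 0
Solving: λ = -4, 0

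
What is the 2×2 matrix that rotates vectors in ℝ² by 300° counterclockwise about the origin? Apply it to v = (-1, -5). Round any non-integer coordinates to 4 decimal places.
R = [[1/2, √3/2], [-√3/2, 1/2]]; R·v = (-4.8301, -1.6340)

A counterclockwise rotation by angle θ in ℝ² has matrix R(θ) = [[cos θ, -sin θ], [sin θ, cos θ]].
For θ = 300°: cos θ = 1/2, sin θ = -√3/2.
R(300°) = [[1/2, √3/2], [-√3/2, 1/2]].
R·v = [1/2·-1 + (√3/2)·-5, -√3/2·-1 + 1/2·-5] = (-4.8301, -1.6340).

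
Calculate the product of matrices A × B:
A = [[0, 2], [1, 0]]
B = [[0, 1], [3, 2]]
[[6, 4], [0, 1]]

Matrix multiplication:
C[0][0] = 0×0 + 2×3 = 6
C[0][1] = 0×1 + 2×2 = 4
C[1][0] = 1×0 + 0×3 = 0
C[1][1] = 1×1 + 0×2 = 1
Result: [[6, 4], [0, 1]]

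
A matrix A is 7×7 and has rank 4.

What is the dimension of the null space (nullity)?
3

The rank-nullity theorem for an m×n matrix states:
rank(A) + nullity(A) = n (the number of columns).
Here n = 7 and rank(A) = 4, so nullity(A) = 7 - 4 = 3.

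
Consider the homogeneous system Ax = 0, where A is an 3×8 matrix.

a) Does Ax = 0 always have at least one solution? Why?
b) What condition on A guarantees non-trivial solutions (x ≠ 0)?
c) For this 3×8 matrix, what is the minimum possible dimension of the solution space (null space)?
a) Yes, x = 0 is always a solution. b) When A has linearly dependent columns (rank < n). c) Minimum nullity = 5.

a) x = 0 satisfies A·0 = 0, so the zero vector is always a solution.
b) Non-trivial solutions exist iff the columns of A are linearly dependent, equivalently rank(A) < n (the number of columns).
c) By rank-nullity, rank(A) + nullity(A) = n = 8. Since A has only 3 rows, rank(A) ≤ 3, so nullity(A) ≥ 8 - 3 = 5.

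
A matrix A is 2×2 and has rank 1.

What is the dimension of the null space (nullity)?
1

The rank-nullity theorem for an m×n matrix states:
rank(A) + nullity(A) = n (the number of columns).
Here n = 2 and rank(A) = 1, so nullity(A) = 2 - 1 = 1.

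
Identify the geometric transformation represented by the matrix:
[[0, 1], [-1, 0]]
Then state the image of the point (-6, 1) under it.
rotation by 90° clockwise (i.e., 270° counterclockwise); image of (-6, 1) is (1, 6)

This matches the form [[cos θ, -sin θ], [sin θ, cos θ]] of a rotation matrix; reading off cos θ and sin θ gives the angle.
The matrix [[0, 1], [-1, 0]] represents: rotation by 90° clockwise (i.e., 270° counterclockwise).
Applying it to (-6, 1): [0·-6 + 1·1, -1·-6 + 0·1] = (1, 6).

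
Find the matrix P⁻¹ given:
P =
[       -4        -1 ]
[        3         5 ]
det(P) = -17
P⁻¹ =
[    -5/17     -1/17 ]
[     3/17      4/17 ]

For a 2×2 matrix P = [[a, b], [c, d]] with det(P) ≠ 0, P⁻¹ = (1/det(P)) * [[d, -b], [-c, a]].
det(P) = (-4)*(5) - (-1)*(3) = -20 + 3 = -17.
P⁻¹ = (1/-17) * [[5, 1], [-3, -4]].
Dividing each entry by -17 and reducing:
P⁻¹ =
[    -5/17     -1/17 ]
[     3/17      4/17 ]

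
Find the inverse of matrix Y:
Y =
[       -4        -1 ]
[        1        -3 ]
det(Y) = 13
Y⁻¹ =
[    -3/13      1/13 ]
[    -1/13     -4/13 ]

For a 2×2 matrix Y = [[a, b], [c, d]] with det(Y) ≠ 0, Y⁻¹ = (1/det(Y)) * [[d, -b], [-c, a]].
det(Y) = (-4)*(-3) - (-1)*(1) = 12 + 1 = 13.
Y⁻¹ = (1/13) * [[-3, 1], [-1, -4]].
Dividing each entry by 13 and reducing:
Y⁻¹ =
[    -3/13      1/13 ]
[    -1/13     -4/13 ]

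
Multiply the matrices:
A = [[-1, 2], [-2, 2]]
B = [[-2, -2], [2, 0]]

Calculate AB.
[[6, 2], [8, 4]]

Each entry (i,j) of AB = sum over k of A[i][k]*B[k][j].
(AB)[0][0] = (-1)*(-2) + (2)*(2) = 6
(AB)[0][1] = (-1)*(-2) + (2)*(0) = 2
(AB)[1][0] = (-2)*(-2) + (2)*(2) = 8
(AB)[1][1] = (-2)*(-2) + (2)*(0) = 4
AB = [[6, 2], [8, 4]]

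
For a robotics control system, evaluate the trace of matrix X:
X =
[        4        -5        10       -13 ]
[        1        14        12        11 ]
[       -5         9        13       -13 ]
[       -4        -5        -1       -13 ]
tr(X) = 4 + 14 + 13 - 13 = 18

The trace of a square matrix is the sum of its diagonal entries.
Diagonal entries of X: X[0][0] = 4, X[1][1] = 14, X[2][2] = 13, X[3][3] = -13.
tr(X) = 4 + 14 + 13 - 13 = 18.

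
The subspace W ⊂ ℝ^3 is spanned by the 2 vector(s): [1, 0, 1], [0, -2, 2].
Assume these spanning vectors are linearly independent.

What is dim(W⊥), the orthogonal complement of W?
dim(W⊥) = 1

For any subspace W of ℝ^n, dim(W) + dim(W⊥) = n (the whole-space dimension).
Here the given 2 vectors are linearly independent, so dim(W) = 2.
Thus dim(W⊥) = n - dim(W) = 3 - 2 = 1.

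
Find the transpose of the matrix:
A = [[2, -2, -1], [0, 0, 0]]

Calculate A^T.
[[2, 0], [-2, 0], [-1, 0]]

The transpose sends entry (i,j) to (j,i); rows become columns.
Row 0 of A: [2, -2, -1] -> column 0 of A^T.
Row 1 of A: [0, 0, 0] -> column 1 of A^T.
A^T = [[2, 0], [-2, 0], [-1, 0]]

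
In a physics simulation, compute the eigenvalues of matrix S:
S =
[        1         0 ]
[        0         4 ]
λ = 1, 4

Solve det(S - λI) = 0. For a 2×2 matrix the characteristic equation is λ² - (trace)λ + det = 0.
trace(S) = a + d = 1 + 4 = 5.
det(S) = a*d - b*c = (1)*(4) - (0)*(0) = 4 - 0 = 4.
Characteristic equation: λ² - (5)λ + (4) = 0.
Discriminant = (5)² - 4*(4) = 25 - 16 = 9.
λ = (5 ± √9) / 2 = (5 ± 3) / 2 = 1, 4.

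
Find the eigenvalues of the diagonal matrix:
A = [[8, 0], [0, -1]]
λ₁ = 8, λ₂ = -1

The characteristic polynomial of A is det(A - λI) = (8 - λ)(-1 - λ) = 0.
The roots are λ = 8 and λ = -1, so the eigenvalues are the diagonal entries.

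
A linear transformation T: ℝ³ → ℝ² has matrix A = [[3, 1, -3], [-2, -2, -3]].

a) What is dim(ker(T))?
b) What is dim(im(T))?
dim(ker) = 1, dim(im) = 2

The two rows are not scalar multiples of one another (no single k satisfies row 2 = k × row 1), so they are linearly independent.
Thus rank(A) = 2.
dim(im(T)) = rank(A) = 2.
By the rank-nullity theorem applied to T: ℝ³ → ℝ², rank(A) + nullity(A) = 3 (the domain dimension), so dim(ker(T)) = 3 - 2 = 1.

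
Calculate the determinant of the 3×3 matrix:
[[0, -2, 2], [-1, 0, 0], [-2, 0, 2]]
-4

Expansion along first row:
det = 0·det([[0,0],[0,2]]) - -2·det([[-1,0],[-2,2]]) + 2·det([[-1,0],[-2,0]])
    = 0·(0·2 - 0·0) - -2·(-1·2 - 0·-2) + 2·(-1·0 - 0·-2)
    = 0·0 - -2·-2 + 2·0
    = 0 + -4 + 0 = -4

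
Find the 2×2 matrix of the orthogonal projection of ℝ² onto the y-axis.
[[0, 0], [0, 1]]

The orthogonal projection onto the line spanned by a nonzero vector u = (a, b) has matrix P = (u uᵀ) / (uᵀ u) = (1/(a² + b²)) · [[a², ab], [ab, b²]].
Here u = (0, 1), so a² + b² = 0 + 1 = 1.
P = (1/1) · [[0, 0], [0, 1]] = [[0, 0], [0, 1]].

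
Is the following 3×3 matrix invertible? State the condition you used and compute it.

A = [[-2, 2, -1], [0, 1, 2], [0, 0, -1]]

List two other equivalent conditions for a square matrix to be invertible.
Yes, invertible; det(A) = 2 ≠ 0. Equivalent conditions: rank(A) = 3; Ax = 0 has only the trivial solution; 0 is not an eigenvalue; the columns of A are linearly independent.

To check invertibility, compute det(A).
The given matrix is triangular, so det(A) equals the product of its diagonal entries = 2 ≠ 0.
Since det(A) ≠ 0, A is invertible.
Equivalent conditions for a square matrix A to be invertible:
- rank(A) = 3 (full rank).
- The homogeneous system Ax = 0 has only the trivial solution x = 0.
- 0 is not an eigenvalue of A.
- The columns (equivalently rows) of A are linearly independent.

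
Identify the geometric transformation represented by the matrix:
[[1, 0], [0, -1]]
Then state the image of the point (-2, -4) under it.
reflection across the x-axis; image of (-2, -4) is (-2, 4)

This is a symmetric orthogonal matrix with determinant -1, which characterizes a reflection in ℝ².
The matrix [[1, 0], [0, -1]] represents: reflection across the x-axis.
Applying it to (-2, -4): [1·-2 + 0·-4, 0·-2 + -1·-4] = (-2, 4).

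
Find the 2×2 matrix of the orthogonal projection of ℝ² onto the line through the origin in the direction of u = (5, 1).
[[25/26, 5/26], [5/26, 1/26]]

The orthogonal projection onto the line spanned by a nonzero vector u = (a, b) has matrix P = (u uᵀ) / (uᵀ u) = (1/(a² + b²)) · [[a², ab], [ab, b²]].
Here u = (5, 1), so a² + b² = 25 + 1 = 26.
P = (1/26) · [[25, 5], [5, 1]] = [[25/26, 5/26], [5/26, 1/26]].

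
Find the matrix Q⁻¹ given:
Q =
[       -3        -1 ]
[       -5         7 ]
det(Q) = -26
Q⁻¹ =
[    -7/26     -1/26 ]
[    -5/26      3/26 ]

For a 2×2 matrix Q = [[a, b], [c, d]] with det(Q) ≠ 0, Q⁻¹ = (1/det(Q)) * [[d, -b], [-c, a]].
det(Q) = (-3)*(7) - (-1)*(-5) = -21 - 5 = -26.
Q⁻¹ = (1/-26) * [[7, 1], [5, -3]].
Dividing each entry by -26 and reducing:
Q⁻¹ =
[    -7/26     -1/26 ]
[    -5/26      3/26 ]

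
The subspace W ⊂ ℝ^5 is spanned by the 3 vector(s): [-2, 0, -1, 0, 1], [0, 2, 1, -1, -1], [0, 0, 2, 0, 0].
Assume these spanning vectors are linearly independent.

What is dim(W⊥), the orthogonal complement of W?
dim(W⊥) = 2

For any subspace W of ℝ^n, dim(W) + dim(W⊥) = n (the whole-space dimension).
Here the given 3 vectors are linearly independent, so dim(W) = 3.
Thus dim(W⊥) = n - dim(W) = 5 - 3 = 2.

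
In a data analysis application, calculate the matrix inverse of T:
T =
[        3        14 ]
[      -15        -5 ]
det(T) = 195
T⁻¹ =
[    -1/39   -14/195 ]
[     1/13      1/65 ]

For a 2×2 matrix T = [[a, b], [c, d]] with det(T) ≠ 0, T⁻¹ = (1/det(T)) * [[d, -b], [-c, a]].
det(T) = (3)*(-5) - (14)*(-15) = -15 + 210 = 195.
T⁻¹ = (1/195) * [[-5, -14], [15, 3]].
Dividing each entry by 195 and reducing:
T⁻¹ =
[    -1/39   -14/195 ]
[     1/13      1/65 ]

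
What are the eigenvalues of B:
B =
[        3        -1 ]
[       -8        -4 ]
λ = -5, 4

Solve det(B - λI) = 0. For a 2×2 matrix the characteristic equation is λ² - (trace)λ + det = 0.
trace(B) = a + d = 3 - 4 = -1.
det(B) = a*d - b*c = (3)*(-4) - (-1)*(-8) = -12 - 8 = -20.
Characteristic equation: λ² - (-1)λ + (-20) = 0.
Discriminant = (-1)² - 4*(-20) = 1 + 80 = 81.
λ = (-1 ± √81) / 2 = (-1 ± 9) / 2 = -5, 4.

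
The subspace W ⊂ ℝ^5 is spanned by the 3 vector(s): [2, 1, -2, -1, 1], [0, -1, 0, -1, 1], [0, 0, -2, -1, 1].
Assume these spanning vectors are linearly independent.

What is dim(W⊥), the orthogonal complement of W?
dim(W⊥) = 2

For any subspace W of ℝ^n, dim(W) + dim(W⊥) = n (the whole-space dimension).
Here the given 3 vectors are linearly independent, so dim(W) = 3.
Thus dim(W⊥) = n - dim(W) = 5 - 3 = 2.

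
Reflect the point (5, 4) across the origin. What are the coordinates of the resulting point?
(-5, -4)

Reflection across origin: (5, 4) → (-5, -4)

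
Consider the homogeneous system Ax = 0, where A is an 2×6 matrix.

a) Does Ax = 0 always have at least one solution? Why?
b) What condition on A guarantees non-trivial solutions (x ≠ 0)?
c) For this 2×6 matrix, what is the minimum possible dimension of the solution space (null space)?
a) Yes, x = 0 is always a solution. b) When A has linearly dependent columns (rank < n). c) Minimum nullity = 4.

a) x = 0 satisfies A·0 = 0, so the zero vector is always a solution.
b) Non-trivial solutions exist iff the columns of A are linearly dependent, equivalently rank(A) < n (the number of columns).
c) By rank-nullity, rank(A) + nullity(A) = n = 6. Since A has only 2 rows, rank(A) ≤ 2, so nullity(A) ≥ 6 - 2 = 4.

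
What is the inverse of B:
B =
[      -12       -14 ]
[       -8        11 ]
det(B) = -244
B⁻¹ =
[  -11/244    -7/122 ]
[    -2/61      3/61 ]

For a 2×2 matrix B = [[a, b], [c, d]] with det(B) ≠ 0, B⁻¹ = (1/det(B)) * [[d, -b], [-c, a]].
det(B) = (-12)*(11) - (-14)*(-8) = -132 - 112 = -244.
B⁻¹ = (1/-244) * [[11, 14], [8, -12]].
Dividing each entry by -244 and reducing:
B⁻¹ =
[  -11/244    -7/122 ]
[    -2/61      3/61 ]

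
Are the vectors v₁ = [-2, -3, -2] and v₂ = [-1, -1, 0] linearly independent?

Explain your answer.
Yes, linearly independent

Two vectors are linearly dependent iff one is a scalar multiple of the other.
No single scalar k satisfies v₂ = k·v₁ (the ratios of corresponding entries disagree), so v₁ and v₂ are linearly independent.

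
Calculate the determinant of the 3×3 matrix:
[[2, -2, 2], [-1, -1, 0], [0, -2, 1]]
0

Expansion along first row:
det = 2·det([[-1,0],[-2,1]]) - -2·det([[-1,0],[0,1]]) + 2·det([[-1,-1],[0,-2]])
    = 2·(-1·1 - 0·-2) - -2·(-1·1 - 0·0) + 2·(-1·-2 - -1·0)
    = 2·-1 - -2·-1 + 2·2
    = -2 + -2 + 4 = 0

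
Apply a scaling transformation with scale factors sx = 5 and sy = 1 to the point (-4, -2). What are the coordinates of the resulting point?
(-20, -2)

Scaling matrix:
[[5, 0], [0, 1]]
Result: (-4 × 5, -2 × 1) = (-20, -2)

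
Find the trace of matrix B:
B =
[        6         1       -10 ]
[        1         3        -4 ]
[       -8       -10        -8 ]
tr(B) = 6 + 3 - 8 = 1

The trace of a square matrix is the sum of its diagonal entries.
Diagonal entries of B: B[0][0] = 6, B[1][1] = 3, B[2][2] = -8.
tr(B) = 6 + 3 - 8 = 1.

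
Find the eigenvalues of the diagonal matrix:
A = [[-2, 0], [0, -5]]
λ₁ = -2, λ₂ = -5

The characteristic polynomial of A is det(A - λI) = (-2 - λ)(-5 - λ) = 0.
The roots are λ = -2 and λ = -5, so the eigenvalues are the diagonal entries.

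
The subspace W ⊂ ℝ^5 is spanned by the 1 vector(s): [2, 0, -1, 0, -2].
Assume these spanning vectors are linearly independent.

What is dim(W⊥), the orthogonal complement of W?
dim(W⊥) = 4

For any subspace W of ℝ^n, dim(W) + dim(W⊥) = n (the whole-space dimension).
Here the given 1 vectors are linearly independent, so dim(W) = 1.
Thus dim(W⊥) = n - dim(W) = 5 - 1 = 4.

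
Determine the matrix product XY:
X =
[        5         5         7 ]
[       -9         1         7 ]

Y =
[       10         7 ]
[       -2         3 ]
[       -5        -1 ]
XY =
[        5        43 ]
[     -127       -67 ]

Matrix multiplication: (XY)[i][j] = sum over k of X[i][k] * Y[k][j].
  (XY)[0][0] = (5)*(10) + (5)*(-2) + (7)*(-5) = 5
  (XY)[0][1] = (5)*(7) + (5)*(3) + (7)*(-1) = 43
  (XY)[1][0] = (-9)*(10) + (1)*(-2) + (7)*(-5) = -127
  (XY)[1][1] = (-9)*(7) + (1)*(3) + (7)*(-1) = -67
XY =
[        5        43 ]
[     -127       -67 ]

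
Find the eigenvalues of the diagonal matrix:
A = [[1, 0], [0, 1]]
λ₁ = 1, λ₂ = 1

The characteristic polynomial of A is det(A - λI) = (1 - λ)(1 - λ) = 0.
The roots are λ = 1 and λ = 1, so the eigenvalues are the diagonal entries.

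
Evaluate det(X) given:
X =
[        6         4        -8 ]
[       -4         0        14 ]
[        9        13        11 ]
det(X) = 4

Expand along row 0 (cofactor expansion): det(X) = a*(e*i - f*h) - b*(d*i - f*g) + c*(d*h - e*g), where the 3×3 is [[a, b, c], [d, e, f], [g, h, i]].
Minor M_00 = (0)*(11) - (14)*(13) = 0 - 182 = -182.
Minor M_01 = (-4)*(11) - (14)*(9) = -44 - 126 = -170.
Minor M_02 = (-4)*(13) - (0)*(9) = -52 - 0 = -52.
det(X) = (6)*(-182) - (4)*(-170) + (-8)*(-52) = -1092 + 680 + 416 = 4.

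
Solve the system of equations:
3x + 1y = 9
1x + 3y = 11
x = 2, y = 3

Use elimination (row reduction):
Equation 1: 3x + 1y = 9.
Equation 2: 1x + 3y = 11.
Multiply Eq1 by 1 and Eq2 by 3: 3x + 1y = 9;  3x + 9y = 33.
Subtract: (8)y = 24, so y = 3.
Back-substitute into Eq1: 3x + 1*(3) = 9, so x = 2.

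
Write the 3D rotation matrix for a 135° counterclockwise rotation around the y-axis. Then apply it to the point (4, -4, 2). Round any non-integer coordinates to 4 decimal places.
R = [[-√2/2, 0, √2/2], [0, 1, 0], [-√2/2, 0, -√2/2]]; R·(4, -4, 2) = (-1.4142, -4.0000, -4.2426)

Rotation matrix for 135° around y-axis:
cos(135°) = -√2/2, sin(135°) = √2/2
R = [[-√2/2, 0, √2/2], [0, 1, 0], [-√2/2, 0, -√2/2]]
Apply to (4, -4, 2): R·[4, -4, 2]ᵀ = (-1.4142, -4.0000, -4.2426)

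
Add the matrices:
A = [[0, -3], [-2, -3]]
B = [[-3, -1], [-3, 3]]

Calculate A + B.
[[-3, -4], [-5, 0]]

Add corresponding elements:
(0)+(-3)=-3
(-3)+(-1)=-4
(-2)+(-3)=-5
(-3)+(3)=0
A + B = [[-3, -4], [-5, 0]]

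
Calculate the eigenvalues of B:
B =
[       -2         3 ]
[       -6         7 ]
λ = 1, 4

Solve det(B - λI) = 0. For a 2×2 matrix the characteristic equation is λ² - (trace)λ + det = 0.
trace(B) = a + d = -2 + 7 = 5.
det(B) = a*d - b*c = (-2)*(7) - (3)*(-6) = -14 + 18 = 4.
Characteristic equation: λ² - (5)λ + (4) = 0.
Discriminant = (5)² - 4*(4) = 25 - 16 = 9.
λ = (5 ± √9) / 2 = (5 ± 3) / 2 = 1, 4.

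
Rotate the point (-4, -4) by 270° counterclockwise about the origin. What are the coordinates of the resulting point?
(-4, 4)

Rotation matrix R(θ) = [[cos θ, -sin θ], [sin θ, cos θ]]; for θ = 270°:
R = [[0, 1], [-1, 0]]
Result: R × [-4, -4]ᵀ = [0·-4 + (1)·-4, -1·-4 + (0)·-4]ᵀ = (-4, 4)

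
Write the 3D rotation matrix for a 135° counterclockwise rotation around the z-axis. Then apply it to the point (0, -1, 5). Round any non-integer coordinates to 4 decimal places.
R = [[-√2/2, -√2/2, 0], [√2/2, -√2/2, 0], [0, 0, 1]]; R·(0, -1, 5) = (0.7071, 0.7071, 5.0000)

Rotation matrix for 135° around z-axis:
cos(135°) = -√2/2, sin(135°) = √2/2
R = [[-√2/2, -√2/2, 0], [√2/2, -√2/2, 0], [0, 0, 1]]
Apply to (0, -1, 5): R·[0, -1, 5]ᵀ = (0.7071, 0.7071, 5.0000)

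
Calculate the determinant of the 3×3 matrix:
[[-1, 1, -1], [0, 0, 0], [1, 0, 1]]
0

Expansion along first row:
det = -1·det([[0,0],[0,1]]) - 1·det([[0,0],[1,1]]) + -1·det([[0,0],[1,0]])
    = -1·(0·1 - 0·0) - 1·(0·1 - 0·1) + -1·(0·0 - 0·1)
    = -1·0 - 1·0 + -1·0
    = 0 + 0 + 0 = 0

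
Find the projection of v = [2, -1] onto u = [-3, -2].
[12/13, 8/13]

The projection of v onto u is proj_u(v) = ((v·u) / (u·u)) · u.
v·u = (2)*(-3) + (-1)*(-2) = -4.
u·u = (-3)*(-3) + (-2)*(-2) = 13.
coefficient = -4 / 13 = -4/13.
proj_u(v) = -4/13 · [-3, -2] = [12/13, 8/13].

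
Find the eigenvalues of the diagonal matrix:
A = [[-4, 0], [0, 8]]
λ₁ = -4, λ₂ = 8

The characteristic polynomial of A is det(A - λI) = (-4 - λ)(8 - λ) = 0.
The roots are λ = -4 and λ = 8, so the eigenvalues are the diagonal entries.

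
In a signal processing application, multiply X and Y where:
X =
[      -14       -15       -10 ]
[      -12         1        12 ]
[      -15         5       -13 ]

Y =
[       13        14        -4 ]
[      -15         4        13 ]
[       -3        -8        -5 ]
XY =
[       73      -176       -89 ]
[     -207      -260         1 ]
[     -231       -86       190 ]

Matrix multiplication: (XY)[i][j] = sum over k of X[i][k] * Y[k][j].
  (XY)[0][0] = (-14)*(13) + (-15)*(-15) + (-10)*(-3) = 73
  (XY)[0][1] = (-14)*(14) + (-15)*(4) + (-10)*(-8) = -176
  (XY)[0][2] = (-14)*(-4) + (-15)*(13) + (-10)*(-5) = -89
  (XY)[1][0] = (-12)*(13) + (1)*(-15) + (12)*(-3) = -207
  (XY)[1][1] = (-12)*(14) + (1)*(4) + (12)*(-8) = -260
  (XY)[1][2] = (-12)*(-4) + (1)*(13) + (12)*(-5) = 1
  (XY)[2][0] = (-15)*(13) + (5)*(-15) + (-13)*(-3) = -231
  (XY)[2][1] = (-15)*(14) + (5)*(4) + (-13)*(-8) = -86
  (XY)[2][2] = (-15)*(-4) + (5)*(13) + (-13)*(-5) = 190
XY =
[       73      -176       -89 ]
[     -207      -260         1 ]
[     -231       -86       190 ]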